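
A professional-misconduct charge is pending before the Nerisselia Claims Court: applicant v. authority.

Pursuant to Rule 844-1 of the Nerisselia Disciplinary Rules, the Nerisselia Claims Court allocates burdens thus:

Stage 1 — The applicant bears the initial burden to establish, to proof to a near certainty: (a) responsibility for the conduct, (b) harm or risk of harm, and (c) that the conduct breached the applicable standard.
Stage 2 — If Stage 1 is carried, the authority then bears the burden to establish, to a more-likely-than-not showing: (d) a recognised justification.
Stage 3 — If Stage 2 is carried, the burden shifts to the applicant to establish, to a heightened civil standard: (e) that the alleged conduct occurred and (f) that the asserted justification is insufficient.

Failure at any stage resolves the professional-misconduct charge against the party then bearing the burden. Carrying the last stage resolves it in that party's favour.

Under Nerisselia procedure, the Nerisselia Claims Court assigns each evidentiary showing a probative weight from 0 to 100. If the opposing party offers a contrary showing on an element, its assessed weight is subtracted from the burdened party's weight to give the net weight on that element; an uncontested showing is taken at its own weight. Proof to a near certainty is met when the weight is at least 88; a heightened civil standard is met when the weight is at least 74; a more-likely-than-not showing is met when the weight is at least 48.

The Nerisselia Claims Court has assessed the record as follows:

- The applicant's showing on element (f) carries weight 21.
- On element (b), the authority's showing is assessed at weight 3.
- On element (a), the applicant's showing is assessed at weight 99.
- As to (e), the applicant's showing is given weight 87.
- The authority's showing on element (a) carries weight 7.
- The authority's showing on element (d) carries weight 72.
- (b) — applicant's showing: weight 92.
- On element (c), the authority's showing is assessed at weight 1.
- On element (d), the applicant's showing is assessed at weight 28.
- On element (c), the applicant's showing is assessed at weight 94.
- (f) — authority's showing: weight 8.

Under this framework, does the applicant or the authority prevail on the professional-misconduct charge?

At Stage 1 the applicant must meet proof to a near certainty (weight is at least 88): on (a) the weight is 99 less the opposing 7 gives net 92, which does reach 88, so (a) meets the standard; on (b) the weight is 92 less the opposing 3 gives net 89, which does reach 88, so (b) meets the standard; on (c) the weight is 94 less the opposing 1 gives net 93, ≥ 88, so (c) meets the standard.
  Stage 1 carried; the burden shifts to the authority.
At Stage 2 the authority must meet a more-likely-than-not showing (weight is at least 48): on (d) the weight is 72 less the opposing 28 gives net 44, < 48, so (d) does not meet the standard.
  Not every element is met, so the authority fails to carry Stage 2.
The applicant prevails.

applicant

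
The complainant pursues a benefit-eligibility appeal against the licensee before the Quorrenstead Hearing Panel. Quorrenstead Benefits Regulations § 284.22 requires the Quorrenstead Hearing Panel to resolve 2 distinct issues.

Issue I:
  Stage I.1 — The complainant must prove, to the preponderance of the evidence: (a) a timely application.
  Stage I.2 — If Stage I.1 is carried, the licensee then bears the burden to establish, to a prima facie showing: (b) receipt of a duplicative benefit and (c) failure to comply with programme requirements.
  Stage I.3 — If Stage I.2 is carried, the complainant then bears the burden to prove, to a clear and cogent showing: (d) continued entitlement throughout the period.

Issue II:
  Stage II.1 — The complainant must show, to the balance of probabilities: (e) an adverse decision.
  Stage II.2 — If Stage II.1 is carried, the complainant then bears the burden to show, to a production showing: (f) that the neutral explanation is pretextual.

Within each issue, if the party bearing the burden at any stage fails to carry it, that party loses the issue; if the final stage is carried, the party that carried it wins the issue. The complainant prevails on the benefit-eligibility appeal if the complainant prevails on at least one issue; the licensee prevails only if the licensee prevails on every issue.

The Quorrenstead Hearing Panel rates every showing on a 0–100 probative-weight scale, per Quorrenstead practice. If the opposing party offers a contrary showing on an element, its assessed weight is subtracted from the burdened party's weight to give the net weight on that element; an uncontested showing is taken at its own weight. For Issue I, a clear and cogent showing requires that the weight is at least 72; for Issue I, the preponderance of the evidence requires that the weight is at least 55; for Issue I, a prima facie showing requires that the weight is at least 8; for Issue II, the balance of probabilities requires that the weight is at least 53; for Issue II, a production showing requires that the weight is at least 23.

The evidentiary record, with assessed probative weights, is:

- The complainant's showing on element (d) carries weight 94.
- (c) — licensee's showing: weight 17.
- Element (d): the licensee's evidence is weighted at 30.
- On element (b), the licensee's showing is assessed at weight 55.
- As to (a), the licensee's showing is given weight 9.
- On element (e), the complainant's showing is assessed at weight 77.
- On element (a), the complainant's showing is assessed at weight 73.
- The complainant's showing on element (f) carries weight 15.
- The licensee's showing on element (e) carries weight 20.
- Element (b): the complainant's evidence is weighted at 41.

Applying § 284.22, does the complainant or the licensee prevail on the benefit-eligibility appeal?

— Issue I —
At Stage I.1 the complainant must meet the preponderance of the evidence (weight is at least 55): on (a) the weight is 73 less the opposing 9 gives net 64, which does reach 55, so (a) meets the standard.
  Stage I.1 carried; the burden shifts to the licensee.
At Stage I.2 the licensee must meet a prima facie showing (weight is at least 8): on (b) the weight is 55 less the opposing 41 gives net 14, ≥ 8, so (b) meets the standard; on (c) the weight is 17, ≥ 8, so (c) meets the standard.
  The licensee carries Stage I.2; the complainant now bears the burden.
At Stage I.3 the complainant must meet a clear and cogent showing (weight is at least 72): on (d) the weight is 94 less the opposing 30 gives net 64, < 72, so (d) does not meet the standard.
  Not every element is met, so the complainant fails to carry Stage I.3.
So the licensee prevails on this issue.
— Issue II —
Stage II.1 (complainant, the balance of probabilities, weight is at least 53): (e) net 77−20=57 ≥ 53 — meets.
  Stage II.1 is satisfied; the complainant continues to bear the burden.
Stage II.2 (complainant, a production showing, weight is at least 23): (f) 15 < 23 — fails.
  Not every element is met, so the complainant fails to carry Stage II.2.
The analysis ends at Stage II.2; the licensee prevails on this issue.
Per-issue: Issue I → licensee; Issue II → licensee. The complainant must prevail on at least one issue; overall, the licensee prevails.

licensee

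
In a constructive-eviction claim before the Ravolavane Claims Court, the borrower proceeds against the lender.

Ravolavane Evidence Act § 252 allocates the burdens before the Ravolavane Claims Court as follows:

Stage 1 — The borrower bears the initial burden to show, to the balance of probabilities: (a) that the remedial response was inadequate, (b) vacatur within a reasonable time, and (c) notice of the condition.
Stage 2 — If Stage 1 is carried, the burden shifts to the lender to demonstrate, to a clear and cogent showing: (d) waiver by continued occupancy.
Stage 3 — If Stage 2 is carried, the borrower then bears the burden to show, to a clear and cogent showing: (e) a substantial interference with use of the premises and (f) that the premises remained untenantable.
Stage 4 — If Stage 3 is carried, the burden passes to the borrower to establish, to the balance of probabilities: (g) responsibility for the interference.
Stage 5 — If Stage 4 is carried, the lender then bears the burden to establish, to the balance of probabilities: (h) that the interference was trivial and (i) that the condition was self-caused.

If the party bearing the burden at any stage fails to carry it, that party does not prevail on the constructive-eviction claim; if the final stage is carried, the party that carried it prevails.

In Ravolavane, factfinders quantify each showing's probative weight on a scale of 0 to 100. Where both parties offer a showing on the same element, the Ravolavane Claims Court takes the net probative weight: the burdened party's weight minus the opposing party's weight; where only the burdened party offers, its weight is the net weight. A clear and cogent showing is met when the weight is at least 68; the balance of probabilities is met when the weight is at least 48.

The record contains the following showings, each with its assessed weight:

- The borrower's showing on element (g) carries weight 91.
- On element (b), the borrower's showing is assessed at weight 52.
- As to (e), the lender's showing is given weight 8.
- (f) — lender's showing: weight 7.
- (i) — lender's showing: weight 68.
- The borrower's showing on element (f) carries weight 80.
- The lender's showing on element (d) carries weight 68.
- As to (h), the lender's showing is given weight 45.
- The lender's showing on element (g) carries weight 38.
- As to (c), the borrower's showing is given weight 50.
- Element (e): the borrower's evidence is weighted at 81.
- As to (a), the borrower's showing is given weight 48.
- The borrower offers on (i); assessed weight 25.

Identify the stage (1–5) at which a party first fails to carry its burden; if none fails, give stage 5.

stage 5

Stage 1 — burden on borrower; standard: the balance of probabilities (weight is at least 48).
    (a): 48 ≥ 48 [met]
    (b): 52 ≥ 48 [met]
    (c): 50 ≥ 48 [met]
  Stage 1 carried; the burden shifts to the lender.
Stage 2 — burden on lender; standard: a clear and cogent showing (weight is at least 68).
    (d): 68 ≥ 68 [met]
  Stage 2 is satisfied; the onus moves to the borrower.
Stage 3 — burden on borrower; standard: a clear and cogent showing (weight is at least 68).
    (e): 81 − 8 = 73 ≥ 68 [met]
    (f): 80 − 7 = 73 ≥ 68 [met]
  Stage 3 carried; the burden remains with the borrower.
Stage 4 — burden on borrower; standard: the balance of probabilities (weight is at least 48).
    (g): 91 − 38 = 53 ≥ 48 [met]
  Stage 4 is satisfied; the onus moves to the lender.
Stage 5 — burden on lender; standard: the balance of probabilities (weight is at least 48).
    (h): 45 < 48 [not met]
    (i): 68 − 25 = 43 < 48 [not met]
  Not every element is met, so the lender fails to carry Stage 5.
The analysis ends at Stage 5; the borrower prevails.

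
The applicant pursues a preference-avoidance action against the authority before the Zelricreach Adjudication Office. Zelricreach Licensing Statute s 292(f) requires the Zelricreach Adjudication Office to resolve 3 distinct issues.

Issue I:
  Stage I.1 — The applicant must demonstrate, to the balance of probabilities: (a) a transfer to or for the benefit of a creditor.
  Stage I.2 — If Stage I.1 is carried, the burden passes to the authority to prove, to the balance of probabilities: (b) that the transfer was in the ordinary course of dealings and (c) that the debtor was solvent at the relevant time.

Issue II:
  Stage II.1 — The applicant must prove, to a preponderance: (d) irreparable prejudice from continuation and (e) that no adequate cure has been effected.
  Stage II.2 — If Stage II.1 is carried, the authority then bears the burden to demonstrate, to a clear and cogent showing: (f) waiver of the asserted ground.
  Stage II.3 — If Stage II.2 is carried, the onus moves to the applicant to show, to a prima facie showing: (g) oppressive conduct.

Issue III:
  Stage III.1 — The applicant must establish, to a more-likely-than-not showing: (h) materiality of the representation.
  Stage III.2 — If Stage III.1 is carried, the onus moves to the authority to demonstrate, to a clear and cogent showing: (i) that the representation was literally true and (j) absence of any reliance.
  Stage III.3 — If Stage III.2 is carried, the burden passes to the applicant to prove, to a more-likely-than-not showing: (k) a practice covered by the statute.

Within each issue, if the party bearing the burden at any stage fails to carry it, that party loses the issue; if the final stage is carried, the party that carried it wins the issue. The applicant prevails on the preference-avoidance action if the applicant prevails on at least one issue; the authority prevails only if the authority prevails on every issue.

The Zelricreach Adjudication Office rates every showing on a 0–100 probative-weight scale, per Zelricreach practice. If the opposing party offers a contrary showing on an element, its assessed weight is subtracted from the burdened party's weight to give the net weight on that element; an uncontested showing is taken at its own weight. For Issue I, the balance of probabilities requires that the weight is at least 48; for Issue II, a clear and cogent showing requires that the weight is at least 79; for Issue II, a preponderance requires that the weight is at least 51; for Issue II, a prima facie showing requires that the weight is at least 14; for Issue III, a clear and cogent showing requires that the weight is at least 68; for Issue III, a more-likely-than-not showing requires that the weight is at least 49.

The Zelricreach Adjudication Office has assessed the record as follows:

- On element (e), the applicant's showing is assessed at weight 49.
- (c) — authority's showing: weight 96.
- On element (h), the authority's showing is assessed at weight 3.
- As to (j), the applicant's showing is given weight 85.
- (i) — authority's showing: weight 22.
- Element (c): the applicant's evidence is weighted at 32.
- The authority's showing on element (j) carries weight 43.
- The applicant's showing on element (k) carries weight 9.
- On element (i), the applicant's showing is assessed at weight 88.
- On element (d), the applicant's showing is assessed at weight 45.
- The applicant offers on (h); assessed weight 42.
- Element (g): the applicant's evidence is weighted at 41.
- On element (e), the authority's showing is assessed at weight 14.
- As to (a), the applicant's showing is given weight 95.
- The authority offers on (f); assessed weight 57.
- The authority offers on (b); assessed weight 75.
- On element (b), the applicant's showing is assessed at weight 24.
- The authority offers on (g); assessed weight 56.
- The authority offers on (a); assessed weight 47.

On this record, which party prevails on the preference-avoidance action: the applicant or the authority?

authority

— Issue I —
Stage I.1 — burden on applicant; standard: the balance of probabilities (weight is at least 48).
    (a): 95 − 47 = 48 ≥ 48 [met]
  All elements met. The burden passes to the authority.
Stage I.2 — burden on authority; standard: the balance of probabilities (weight is at least 48).
    (b): 75 − 24 = 51 ≥ 48 [met]
    (c): 96 − 32 = 64 ≥ 48 [met]
  All elements met at the final stage.
All stages carried — the authority prevails on this issue.
— Issue II —
At Stage II.1 the applicant must meet a preponderance (weight is at least 51): on (d) the weight is 45, < 51, so (d) does not meet the standard; on (e) the weight is 49 less the opposing 14 gives net 35, which does not reach 51, so (e) does not meet the standard.
  Stage II.1 not carried; the applicant fails its burden.
The authority prevails on this issue.
— Issue III —
Stage III.1 (applicant, a more-likely-than-not showing, weight is at least 49): (h) net 42−3=39 < 49 — fails.
  The applicant does not carry Stage III.1.
The analysis ends at Stage III.1; the authority prevails on this issue.
Per-issue: Issue I → authority; Issue II → authority; Issue III → authority. The applicant must prevail on at least one issue; overall, the authority prevails.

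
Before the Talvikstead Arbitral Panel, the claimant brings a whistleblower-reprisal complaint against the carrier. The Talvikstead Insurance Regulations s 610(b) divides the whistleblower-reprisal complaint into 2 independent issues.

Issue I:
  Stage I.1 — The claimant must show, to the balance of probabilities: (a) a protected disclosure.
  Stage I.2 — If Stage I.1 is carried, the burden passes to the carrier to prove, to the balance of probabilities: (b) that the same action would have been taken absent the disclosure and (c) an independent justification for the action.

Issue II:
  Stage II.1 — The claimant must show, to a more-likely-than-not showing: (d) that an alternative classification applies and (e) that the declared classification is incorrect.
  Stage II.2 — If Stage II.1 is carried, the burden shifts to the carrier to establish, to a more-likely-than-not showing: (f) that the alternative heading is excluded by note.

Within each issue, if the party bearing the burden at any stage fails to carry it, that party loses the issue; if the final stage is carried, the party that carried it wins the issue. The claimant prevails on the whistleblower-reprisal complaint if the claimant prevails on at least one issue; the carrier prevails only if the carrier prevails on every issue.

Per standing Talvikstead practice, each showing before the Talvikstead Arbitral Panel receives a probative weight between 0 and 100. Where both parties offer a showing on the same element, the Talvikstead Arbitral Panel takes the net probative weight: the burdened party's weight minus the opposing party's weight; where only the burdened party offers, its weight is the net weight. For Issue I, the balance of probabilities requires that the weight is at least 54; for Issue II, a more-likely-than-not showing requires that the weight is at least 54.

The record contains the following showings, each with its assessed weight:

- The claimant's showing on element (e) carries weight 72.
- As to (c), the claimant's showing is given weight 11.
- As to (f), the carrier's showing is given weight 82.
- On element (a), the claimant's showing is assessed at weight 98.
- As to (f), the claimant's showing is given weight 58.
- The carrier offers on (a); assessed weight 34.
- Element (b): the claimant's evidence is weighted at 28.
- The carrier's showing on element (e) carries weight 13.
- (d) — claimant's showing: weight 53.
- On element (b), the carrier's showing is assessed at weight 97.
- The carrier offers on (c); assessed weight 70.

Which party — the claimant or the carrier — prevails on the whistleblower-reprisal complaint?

carrier

— Issue I —
Stage I.1 (claimant, the balance of probabilities, weight is at least 54): (a) net 98−34=64 ≥ 54 — meets.
  The claimant carries Stage I.1; the carrier now bears the burden.
Stage I.2 (carrier, the balance of probabilities, weight is at least 54): (b) net 97−28=69 ≥ 54 — meets; (c) net 70−11=59 ≥ 54 — meets.
  The carrier carries the last stage.
All stages carried — the carrier prevails on this issue.
— Issue II —
Stage II.1 — burden on claimant; standard: a more-likely-than-not showing (weight is at least 54).
    (d): 53 < 54 [not met]
    (e): 72 − 13 = 59 ≥ 54 [met]
  The claimant does not carry Stage II.1.
The analysis ends at Stage II.1; the carrier prevails on this issue.
Per-issue: Issue I → carrier; Issue II → carrier. The claimant must prevail on at least one issue; overall, the carrier prevails.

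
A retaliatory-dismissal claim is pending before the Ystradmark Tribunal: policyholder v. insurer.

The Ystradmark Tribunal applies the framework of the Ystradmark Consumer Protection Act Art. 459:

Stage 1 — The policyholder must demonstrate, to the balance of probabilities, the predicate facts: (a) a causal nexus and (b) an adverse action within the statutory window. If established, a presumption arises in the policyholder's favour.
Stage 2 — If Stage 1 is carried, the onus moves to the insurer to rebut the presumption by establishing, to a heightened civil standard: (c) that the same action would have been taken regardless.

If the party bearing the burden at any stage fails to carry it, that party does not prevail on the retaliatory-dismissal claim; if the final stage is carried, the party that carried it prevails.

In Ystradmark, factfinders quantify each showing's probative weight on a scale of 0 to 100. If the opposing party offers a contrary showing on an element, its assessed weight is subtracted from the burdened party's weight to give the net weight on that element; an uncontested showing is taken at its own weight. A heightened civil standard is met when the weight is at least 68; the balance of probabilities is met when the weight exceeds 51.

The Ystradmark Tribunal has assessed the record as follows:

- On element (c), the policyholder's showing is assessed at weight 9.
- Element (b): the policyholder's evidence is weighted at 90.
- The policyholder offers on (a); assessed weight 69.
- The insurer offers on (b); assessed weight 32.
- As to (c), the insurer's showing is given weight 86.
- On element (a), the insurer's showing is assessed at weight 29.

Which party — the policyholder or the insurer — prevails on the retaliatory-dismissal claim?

At Stage 1 the policyholder must meet the balance of probabilities (weight exceeds 51): on (a) the weight is 69 less the opposing 29 gives net 40, which does not exceed 51, so (a) does not meet the standard; on (b) the weight is 90 less the opposing 32 gives net 58, > 51, so (b) meets the standard.
  Not every element is met, so the policyholder fails to carry Stage 1.
The insurer prevails.

insurer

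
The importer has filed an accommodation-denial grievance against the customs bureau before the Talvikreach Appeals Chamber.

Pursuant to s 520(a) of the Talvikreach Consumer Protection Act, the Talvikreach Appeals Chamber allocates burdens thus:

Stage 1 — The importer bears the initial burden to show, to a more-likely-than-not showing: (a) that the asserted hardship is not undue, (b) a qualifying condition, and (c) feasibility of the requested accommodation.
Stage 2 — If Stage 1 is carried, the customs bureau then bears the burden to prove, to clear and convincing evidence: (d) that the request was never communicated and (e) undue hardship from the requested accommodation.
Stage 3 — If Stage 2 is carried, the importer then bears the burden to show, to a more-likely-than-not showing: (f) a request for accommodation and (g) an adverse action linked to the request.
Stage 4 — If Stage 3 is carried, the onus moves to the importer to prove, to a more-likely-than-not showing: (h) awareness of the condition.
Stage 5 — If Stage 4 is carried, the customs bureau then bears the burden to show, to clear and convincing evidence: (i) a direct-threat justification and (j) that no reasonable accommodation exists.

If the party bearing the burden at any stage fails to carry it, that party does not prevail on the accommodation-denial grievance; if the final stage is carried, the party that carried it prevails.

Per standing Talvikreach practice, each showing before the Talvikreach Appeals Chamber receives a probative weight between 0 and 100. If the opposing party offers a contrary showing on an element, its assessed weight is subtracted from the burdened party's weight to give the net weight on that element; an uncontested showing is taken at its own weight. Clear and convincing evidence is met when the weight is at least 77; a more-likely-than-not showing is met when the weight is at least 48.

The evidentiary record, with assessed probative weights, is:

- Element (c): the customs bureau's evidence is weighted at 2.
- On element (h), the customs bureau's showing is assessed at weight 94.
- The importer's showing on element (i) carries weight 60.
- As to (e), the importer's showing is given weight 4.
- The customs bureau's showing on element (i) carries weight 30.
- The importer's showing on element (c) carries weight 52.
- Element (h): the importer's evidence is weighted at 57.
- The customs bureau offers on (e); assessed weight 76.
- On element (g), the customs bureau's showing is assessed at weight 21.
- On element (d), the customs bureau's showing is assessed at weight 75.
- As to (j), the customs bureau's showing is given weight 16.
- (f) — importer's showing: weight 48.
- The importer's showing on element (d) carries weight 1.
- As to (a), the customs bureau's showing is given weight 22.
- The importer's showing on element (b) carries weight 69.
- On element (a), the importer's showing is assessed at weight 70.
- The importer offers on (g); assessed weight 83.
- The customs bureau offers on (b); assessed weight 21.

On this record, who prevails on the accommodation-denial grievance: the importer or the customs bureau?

importer

Stage 1 — burden on importer; standard: a more-likely-than-not showing (weight is at least 48).
    (a): 70 − 22 = 48 ≥ 48 [met]
    (b): 69 − 21 = 48 ≥ 48 [met]
    (c): 52 − 2 = 50 ≥ 48 [met]
  Stage 1 carried; the burden shifts to the customs bureau.
Stage 2 — burden on customs bureau; standard: clear and convincing evidence (weight is at least 77).
    (d): 75 − 1 = 74 < 77 [not met]
    (e): 76 − 4 = 72 < 77 [not met]
  The customs bureau does not carry Stage 2.
The analysis ends at Stage 2; the importer prevails.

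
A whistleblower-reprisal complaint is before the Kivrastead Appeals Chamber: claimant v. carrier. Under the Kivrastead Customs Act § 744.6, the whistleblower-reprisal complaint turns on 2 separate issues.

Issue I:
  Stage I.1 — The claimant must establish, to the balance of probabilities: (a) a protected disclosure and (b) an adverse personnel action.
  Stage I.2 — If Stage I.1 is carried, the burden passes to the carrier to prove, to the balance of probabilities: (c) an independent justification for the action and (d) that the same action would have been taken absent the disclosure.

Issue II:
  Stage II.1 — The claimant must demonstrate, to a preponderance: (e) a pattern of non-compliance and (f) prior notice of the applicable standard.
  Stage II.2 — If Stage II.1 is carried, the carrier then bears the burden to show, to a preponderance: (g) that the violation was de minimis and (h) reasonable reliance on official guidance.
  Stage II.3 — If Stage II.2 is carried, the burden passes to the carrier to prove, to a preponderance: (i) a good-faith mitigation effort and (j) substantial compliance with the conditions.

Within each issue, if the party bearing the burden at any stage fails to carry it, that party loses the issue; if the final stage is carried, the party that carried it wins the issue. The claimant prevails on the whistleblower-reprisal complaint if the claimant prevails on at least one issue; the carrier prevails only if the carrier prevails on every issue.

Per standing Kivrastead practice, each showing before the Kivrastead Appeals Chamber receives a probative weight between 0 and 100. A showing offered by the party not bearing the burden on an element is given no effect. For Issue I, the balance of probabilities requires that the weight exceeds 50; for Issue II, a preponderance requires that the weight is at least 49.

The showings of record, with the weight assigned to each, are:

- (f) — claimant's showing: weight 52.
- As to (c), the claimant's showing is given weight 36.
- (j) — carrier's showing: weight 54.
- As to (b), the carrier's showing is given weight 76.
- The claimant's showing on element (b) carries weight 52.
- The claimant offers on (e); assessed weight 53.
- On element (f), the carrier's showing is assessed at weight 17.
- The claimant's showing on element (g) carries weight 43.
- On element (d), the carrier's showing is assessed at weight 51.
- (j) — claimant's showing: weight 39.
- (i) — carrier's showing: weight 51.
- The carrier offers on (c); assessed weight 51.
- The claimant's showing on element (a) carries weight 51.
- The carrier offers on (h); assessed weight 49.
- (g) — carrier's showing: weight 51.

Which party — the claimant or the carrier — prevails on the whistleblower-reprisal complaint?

— Issue I —
Stage I.1 — burden on claimant; standard: the balance of probabilities (weight exceeds 50).
    (a): 51 > 50 [met]
    (b): 52 (carrier's 76 disregarded) > 50 [met]
  Stage I.1 is satisfied; the onus moves to the carrier.
Stage I.2 — burden on carrier; standard: the balance of probabilities (weight exceeds 50).
    (c): 51 (claimant's 36 disregarded) > 50 [met]
    (d): 51 > 50 [met]
  Stage I.2 carried; the final stage is satisfied.
All stages carried — the carrier prevails on this issue.
— Issue II —
Stage II.1 (claimant, a preponderance, weight is at least 49): (e) 53 ≥ 49 — meets; (f) 52 (carrier's 17 disregarded) ≥ 49 — meets.
  All elements met. The burden passes to the carrier.
Stage II.2 (carrier, a preponderance, weight is at least 49): (g) 51 (claimant's 43 disregarded) ≥ 49 — meets; (h) 49 ≥ 49 — meets.
  Stage II.2 carried; the burden remains with the carrier.
Stage II.3 (carrier, a preponderance, weight is at least 49): (i) 51 ≥ 49 — meets; (j) 54 (claimant's 39 disregarded) ≥ 49 — meets.
  Stage II.3 carried; the final stage is satisfied.
All stages carried — the carrier prevails on this issue.
Per-issue: Issue I → carrier; Issue II → carrier. The claimant must prevail on at least one issue; overall, the carrier prevails.

carrier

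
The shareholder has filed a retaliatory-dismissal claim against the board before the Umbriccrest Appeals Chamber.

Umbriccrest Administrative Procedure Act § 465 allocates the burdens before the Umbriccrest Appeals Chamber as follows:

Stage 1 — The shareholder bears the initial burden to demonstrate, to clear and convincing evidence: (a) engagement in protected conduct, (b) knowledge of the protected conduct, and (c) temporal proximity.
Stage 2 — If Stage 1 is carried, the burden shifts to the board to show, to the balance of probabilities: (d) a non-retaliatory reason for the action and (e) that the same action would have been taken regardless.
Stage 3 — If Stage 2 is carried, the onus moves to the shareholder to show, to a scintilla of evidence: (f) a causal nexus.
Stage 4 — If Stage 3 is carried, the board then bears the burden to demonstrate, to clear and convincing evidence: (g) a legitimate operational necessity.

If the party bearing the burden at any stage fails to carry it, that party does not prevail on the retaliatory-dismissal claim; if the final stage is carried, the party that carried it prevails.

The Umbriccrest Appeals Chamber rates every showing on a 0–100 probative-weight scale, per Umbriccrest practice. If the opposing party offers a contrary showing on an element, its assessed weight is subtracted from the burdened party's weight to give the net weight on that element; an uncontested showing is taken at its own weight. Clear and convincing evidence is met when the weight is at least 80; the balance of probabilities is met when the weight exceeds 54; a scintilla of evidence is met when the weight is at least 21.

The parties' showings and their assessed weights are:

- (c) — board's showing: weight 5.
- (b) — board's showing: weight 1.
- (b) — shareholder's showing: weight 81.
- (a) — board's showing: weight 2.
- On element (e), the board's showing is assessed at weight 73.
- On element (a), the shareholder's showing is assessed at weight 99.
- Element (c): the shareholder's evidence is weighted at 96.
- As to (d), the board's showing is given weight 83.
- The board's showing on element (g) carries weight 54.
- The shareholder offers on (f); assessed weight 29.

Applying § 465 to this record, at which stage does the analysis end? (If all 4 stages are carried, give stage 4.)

stage 4

At Stage 1 the shareholder must meet clear and convincing evidence (weight is at least 80): on (a) the weight is 99 less the opposing 2 gives net 97, which does reach 80, so (a) meets the standard; on (b) the weight is 81 less the opposing 1 gives net 80, ≥ 80, so (b) meets the standard; on (c) the weight is 96 less the opposing 5 gives net 91, ≥ 80, so (c) meets the standard.
  Stage 1 is satisfied; the onus moves to the board.
At Stage 2 the board must meet the balance of probabilities (weight exceeds 54): on (d) the weight is 83, which does exceed 54, so (d) meets the standard; on (e) the weight is 73, > 54, so (e) meets the standard.
  The board carries Stage 2; the shareholder now bears the burden.
At Stage 3 the shareholder must meet a scintilla of evidence (weight is at least 21): on (f) the weight is 29, which does reach 21, so (f) meets the standard.
  The shareholder carries Stage 3; the board now bears the burden.
At Stage 4 the board must meet clear and convincing evidence (weight is at least 80): on (g) the weight is 54, which does not reach 80, so (g) does not meet the standard.
  Not every element is met, so the board fails to carry Stage 4.
The shareholder prevails.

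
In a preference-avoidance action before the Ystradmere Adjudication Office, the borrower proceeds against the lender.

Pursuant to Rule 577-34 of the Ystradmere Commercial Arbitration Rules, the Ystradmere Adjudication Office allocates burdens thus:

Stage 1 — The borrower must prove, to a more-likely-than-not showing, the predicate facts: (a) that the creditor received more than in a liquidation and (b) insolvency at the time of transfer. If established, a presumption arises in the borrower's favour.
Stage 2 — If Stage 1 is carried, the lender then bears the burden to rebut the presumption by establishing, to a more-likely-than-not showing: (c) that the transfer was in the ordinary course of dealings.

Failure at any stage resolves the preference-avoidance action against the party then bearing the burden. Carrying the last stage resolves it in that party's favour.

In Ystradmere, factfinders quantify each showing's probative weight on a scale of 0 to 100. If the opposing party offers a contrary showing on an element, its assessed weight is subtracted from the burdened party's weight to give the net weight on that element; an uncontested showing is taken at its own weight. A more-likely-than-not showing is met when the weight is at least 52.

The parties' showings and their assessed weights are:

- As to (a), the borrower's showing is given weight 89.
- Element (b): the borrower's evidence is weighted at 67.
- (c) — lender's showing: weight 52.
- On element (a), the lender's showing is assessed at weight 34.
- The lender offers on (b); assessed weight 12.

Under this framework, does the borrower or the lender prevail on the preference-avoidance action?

lender

Stage 1 — burden on borrower; standard: a more-likely-than-not showing (weight is at least 52).
    (a): 89 − 34 = 55 ≥ 52 [met]
    (b): 67 − 12 = 55 ≥ 52 [met]
  Stage 1 carried; the burden shifts to the lender.
Stage 2 — burden on lender; standard: a more-likely-than-not showing (weight is at least 52).
    (c): 52 ≥ 52 [met]
  Stage 2 carried; the final stage is satisfied.
All stages carried — the lender prevails.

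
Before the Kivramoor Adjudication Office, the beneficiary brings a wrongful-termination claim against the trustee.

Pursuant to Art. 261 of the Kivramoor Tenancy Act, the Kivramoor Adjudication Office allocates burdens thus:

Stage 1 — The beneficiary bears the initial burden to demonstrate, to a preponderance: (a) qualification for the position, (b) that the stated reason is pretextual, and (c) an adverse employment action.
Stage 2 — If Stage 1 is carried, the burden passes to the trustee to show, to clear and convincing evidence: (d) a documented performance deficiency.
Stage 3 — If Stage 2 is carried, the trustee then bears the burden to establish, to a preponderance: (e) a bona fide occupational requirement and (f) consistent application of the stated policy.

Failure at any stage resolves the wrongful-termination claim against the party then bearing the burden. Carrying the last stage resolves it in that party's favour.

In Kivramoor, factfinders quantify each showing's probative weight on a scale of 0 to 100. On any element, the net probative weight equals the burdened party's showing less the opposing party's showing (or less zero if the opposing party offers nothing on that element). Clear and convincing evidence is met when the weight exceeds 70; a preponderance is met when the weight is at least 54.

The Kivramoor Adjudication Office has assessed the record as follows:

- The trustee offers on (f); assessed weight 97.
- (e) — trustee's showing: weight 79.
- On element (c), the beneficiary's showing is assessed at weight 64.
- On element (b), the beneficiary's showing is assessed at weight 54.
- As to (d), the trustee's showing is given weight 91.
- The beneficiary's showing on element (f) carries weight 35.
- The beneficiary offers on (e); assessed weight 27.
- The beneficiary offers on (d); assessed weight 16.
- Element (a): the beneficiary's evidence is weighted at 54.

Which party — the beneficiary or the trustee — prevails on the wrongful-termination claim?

beneficiary

At Stage 1 the beneficiary must meet a preponderance (weight is at least 54): on (a) the weight is 54, which does reach 54, so (a) meets the standard; on (b) the weight is 54, which does reach 54, so (b) meets the standard; on (c) the weight is 64, ≥ 54, so (c) meets the standard.
  Stage 1 is satisfied; the onus moves to the trustee.
At Stage 2 the trustee must meet clear and convincing evidence (weight exceeds 70): on (d) the weight is 91 less the opposing 16 gives net 75, which does exceed 70, so (d) meets the standard.
  Stage 2 is satisfied; the trustee continues to bear the burden.
At Stage 3 the trustee must meet a preponderance (weight is at least 54): on (e) the weight is 79 less the opposing 27 gives net 52, < 54, so (e) does not meet the standard; on (f) the weight is 97 less the opposing 35 gives net 62, ≥ 54, so (f) meets the standard.
  The trustee does not carry Stage 3.
So the beneficiary prevails.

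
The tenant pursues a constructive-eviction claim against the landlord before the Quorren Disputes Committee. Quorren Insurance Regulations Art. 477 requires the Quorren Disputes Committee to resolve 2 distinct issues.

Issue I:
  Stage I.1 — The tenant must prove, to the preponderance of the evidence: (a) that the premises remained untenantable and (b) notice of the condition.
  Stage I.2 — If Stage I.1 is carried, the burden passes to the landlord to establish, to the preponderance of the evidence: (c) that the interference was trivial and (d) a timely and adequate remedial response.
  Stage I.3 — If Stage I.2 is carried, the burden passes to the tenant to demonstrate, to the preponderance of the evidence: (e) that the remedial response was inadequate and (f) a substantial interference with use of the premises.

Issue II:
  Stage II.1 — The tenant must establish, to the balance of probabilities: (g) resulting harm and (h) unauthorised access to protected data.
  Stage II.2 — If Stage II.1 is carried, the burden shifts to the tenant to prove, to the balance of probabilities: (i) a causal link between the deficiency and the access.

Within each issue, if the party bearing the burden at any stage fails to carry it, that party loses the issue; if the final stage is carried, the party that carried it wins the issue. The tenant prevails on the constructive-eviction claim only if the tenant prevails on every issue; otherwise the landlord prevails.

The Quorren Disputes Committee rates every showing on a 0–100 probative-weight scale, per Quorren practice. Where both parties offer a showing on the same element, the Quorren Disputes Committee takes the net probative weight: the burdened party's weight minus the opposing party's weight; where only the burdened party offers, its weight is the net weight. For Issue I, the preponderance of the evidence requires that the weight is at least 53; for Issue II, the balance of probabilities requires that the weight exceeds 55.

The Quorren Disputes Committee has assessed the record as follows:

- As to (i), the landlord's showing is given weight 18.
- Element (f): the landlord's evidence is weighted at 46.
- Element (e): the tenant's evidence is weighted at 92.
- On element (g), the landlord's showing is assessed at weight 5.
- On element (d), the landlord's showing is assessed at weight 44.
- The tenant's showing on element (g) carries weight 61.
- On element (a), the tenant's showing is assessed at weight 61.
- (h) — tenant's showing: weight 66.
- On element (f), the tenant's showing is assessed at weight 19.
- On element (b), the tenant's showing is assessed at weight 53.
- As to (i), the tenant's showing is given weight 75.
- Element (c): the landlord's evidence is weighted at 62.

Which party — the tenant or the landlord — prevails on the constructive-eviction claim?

tenant

— Issue I —
At Stage I.1 the tenant must meet the preponderance of the evidence (weight is at least 53): on (a) the weight is 61, ≥ 53, so (a) meets the standard; on (b) the weight is 53, which does reach 53, so (b) meets the standard.
  Stage I.1 carried; the burden shifts to the landlord.
At Stage I.2 the landlord must meet the preponderance of the evidence (weight is at least 53): on (c) the weight is 62, which does reach 53, so (c) meets the standard; on (d) the weight is 44, < 53, so (d) does not meet the standard.
  Not every element is met, so the landlord fails to carry Stage I.2.
The tenant prevails on this issue.
— Issue II —
Stage II.1 — burden on tenant; standard: the balance of probabilities (weight exceeds 55).
    (g): 61 − 5 = 56 > 55 [met]
    (h): 66 > 55 [met]
  All elements met. The tenant retains the burden for Stage II.2.
Stage II.2 — burden on tenant; standard: the balance of probabilities (weight exceeds 55).
    (i): 75 − 18 = 57 > 55 [met]
  All elements met at the final stage.
Every stage carried; the tenant prevails on this issue.
Per-issue: Issue I → tenant; Issue II → tenant. The tenant must prevail on every issue; overall, the tenant prevails.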